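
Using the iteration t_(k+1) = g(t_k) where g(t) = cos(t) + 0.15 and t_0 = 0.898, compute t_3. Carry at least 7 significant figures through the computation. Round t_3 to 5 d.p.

0.79811

t_1 = g(0.898000) = 0.773175
t_2 = g(0.773175) = 0.865697
t_3 = g(0.865697) = 0.798110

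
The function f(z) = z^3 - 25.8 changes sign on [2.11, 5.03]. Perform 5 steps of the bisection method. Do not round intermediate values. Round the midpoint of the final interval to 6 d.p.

f(2.110000) = -16.406069, f(5.030000) = 101.463527 (opposite signs)
step 1: m = 3.570000, f(m) = 19.699293 > 0 → root in [2.110000, 3.570000]
step 2: m = 2.840000, f(m) = -2.893696 < 0 → root in [2.840000, 3.570000]
step 3: m = 3.205000, f(m) = 7.121840 > 0 → root in [2.840000, 3.205000]
step 4: m = 3.022500, f(m) = 1.812068 > 0 → root in [2.840000, 3.022500]
step 5: m = 2.931250, f(m) = -0.614036 < 0 → root in [2.931250, 3.022500]
Midpoint of [2.931250, 3.022500] = 2.976875

2.976875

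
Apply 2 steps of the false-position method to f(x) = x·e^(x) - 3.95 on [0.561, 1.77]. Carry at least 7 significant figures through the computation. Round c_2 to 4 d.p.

f(0.561000) = -2.966890, f(1.770000) = 6.441410
step 1: c = 0.942256, f(c) = -1.532395 < 0 → new bracket [0.942256, 1.770000]
step 2: c = 1.101331, f(c) = -0.637015 < 0 → new bracket [1.101331, 1.770000]

1.1013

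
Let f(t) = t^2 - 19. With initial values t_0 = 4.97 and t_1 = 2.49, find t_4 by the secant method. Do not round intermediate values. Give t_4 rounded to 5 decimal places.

f(t_0) = 5.700900, f(t_1) = -12.799900
t_2 = 2.490000 - (-12.799900)·(2.490000 - 4.970000)/(-12.799900 - (5.700900)) = 4.205804; f(t_2) = -1.311210
t_3 = 4.205804 - (-1.311210)·(4.205804 - 2.490000)/(-1.311210 - (-12.799900)) = 4.401630; f(t_3) = 0.374346
t_4 = 4.401630 - (0.374346)·(4.401630 - 4.205804)/(0.374346 - (-1.311210)) = 4.358139; f(t_4) = -0.006625

4.35814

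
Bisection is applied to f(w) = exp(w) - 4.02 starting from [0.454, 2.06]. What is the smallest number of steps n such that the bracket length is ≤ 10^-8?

28

Initial width b − a = 2.06 − 0.454 = 1.606000.
After n steps the width is (b−a)/2^n; need (b−a)/2^n ≤ 10^-8.
So n ≥ log₂(1.606000/10^-8) = log₂(160600000.0000) ≈ 27.2589.
Hence n = 28.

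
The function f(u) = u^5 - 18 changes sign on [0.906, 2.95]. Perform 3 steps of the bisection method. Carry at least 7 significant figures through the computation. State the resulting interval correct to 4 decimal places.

[1.6725, 1.9280]

f(0.906000) = -17.389563, f(2.950000) = 205.413843 (opposite signs)
step 1: m = 1.928000, f(m) = 8.640057 > 0 → root in [0.906000, 1.928000]
step 2: m = 1.417000, f(m) = -12.287197 < 0 → root in [1.417000, 1.928000]
step 3: m = 1.672500, f(m) = -4.913285 < 0 → root in [1.672500, 1.928000]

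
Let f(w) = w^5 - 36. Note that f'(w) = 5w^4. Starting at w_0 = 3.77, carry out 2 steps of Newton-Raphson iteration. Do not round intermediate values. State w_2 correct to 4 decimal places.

Newton update: w ← w − f(w)/f'(w).
w_0 = 3.770000: f = 725.564605, f' = 1010.032632 → w_1 = 3.770000 - (725.564605)/(1010.032632) = 3.051642
w_1 = 3.051642: f = 228.647753, f' = 433.615276 → w_2 = 3.051642 - (228.647753)/(433.615276) = 2.524337

2.5243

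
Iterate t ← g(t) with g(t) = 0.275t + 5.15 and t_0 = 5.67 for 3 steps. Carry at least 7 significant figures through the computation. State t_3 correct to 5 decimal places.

7.07364

t_1 = g(5.670000) = 6.709250
t_2 = g(6.709250) = 6.995044
t_3 = g(6.995044) = 7.073637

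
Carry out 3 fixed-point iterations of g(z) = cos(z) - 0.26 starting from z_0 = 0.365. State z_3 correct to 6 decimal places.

0.607195

z_1 = g(0.365000) = 0.674124
z_2 = g(0.674124) = 0.521254
z_3 = g(0.521254) = 0.607195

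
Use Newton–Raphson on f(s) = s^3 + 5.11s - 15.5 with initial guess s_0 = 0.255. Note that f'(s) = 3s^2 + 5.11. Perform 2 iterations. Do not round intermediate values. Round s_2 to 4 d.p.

2.1312

s_0 = 0.255000: f = -14.180369, f' = 5.305075 → s_1 = 0.255000 - (-14.180369)/(5.305075) = 2.927982
s_1 = 2.927982: f = 24.563800, f' = 30.829231 → s_2 = 2.927982 - (24.563800)/(30.829231) = 2.131212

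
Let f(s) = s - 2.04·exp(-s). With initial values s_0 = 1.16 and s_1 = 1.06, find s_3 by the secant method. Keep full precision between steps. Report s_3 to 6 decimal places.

f(s_0) = 0.520488, f(s_1) = 0.353230
s_2 = 1.060000 - (0.353230)·(1.060000 - 1.160000)/(0.353230 - (0.520488)) = 0.848811; f(s_2) = -0.024152
s_3 = 0.848811 - (-0.024152)·(0.848811 - 1.060000)/(-0.024152 - (0.353230)) = 0.862327; f(s_3) = 0.001083

0.862327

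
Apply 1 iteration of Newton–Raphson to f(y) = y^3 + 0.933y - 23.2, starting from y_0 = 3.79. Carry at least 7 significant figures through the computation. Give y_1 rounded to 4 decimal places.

3.0001

Newton update: y ← y − f(y)/f'(y).
f'(y) = 3y^2 + 0.933
y_0 = 3.790000: f = 34.776009, f' = 44.025300 → y_1 = 3.790000 - (34.776009)/(44.025300) = 3.000090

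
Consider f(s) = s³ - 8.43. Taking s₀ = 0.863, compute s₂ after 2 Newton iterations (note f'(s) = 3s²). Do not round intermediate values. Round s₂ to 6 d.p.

s_0 = 0.863000: f = -7.787264, f' = 2.234307 → s_1 = 0.863000 - (-7.787264)/(2.234307) = 4.348315
s_1 = 4.348315: f = 73.787275, f' = 56.723538 → s_2 = 4.348315 - (73.787275)/(56.723538) = 3.047492

3.047492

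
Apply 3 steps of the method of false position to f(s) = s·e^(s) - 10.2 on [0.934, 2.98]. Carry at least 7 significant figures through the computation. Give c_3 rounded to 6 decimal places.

1.544373

f(0.934000) = -7.823281, f(2.980000) = 48.469694
step 1: c = 1.218342, f(c) = -6.080087 < 0 → new bracket [1.218342, 2.980000]
step 2: c = 1.414695, f(c) = -4.378203 < 0 → new bracket [1.414695, 2.980000]
step 3: c = 1.544373, f(c) = -2.964558 < 0 → new bracket [1.544373, 2.980000]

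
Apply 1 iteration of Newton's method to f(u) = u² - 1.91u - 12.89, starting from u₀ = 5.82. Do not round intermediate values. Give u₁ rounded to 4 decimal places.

Newton update: u ← u − f(u)/f'(u).
f'(u) = 2u - 1.91
u_0 = 5.820000: f = 9.866200, f' = 9.730000 → u_1 = 5.820000 - (9.866200)/(9.730000) = 4.806002

4.8060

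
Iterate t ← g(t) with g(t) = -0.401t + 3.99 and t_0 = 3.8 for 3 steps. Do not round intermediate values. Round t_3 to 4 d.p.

2.7866

t_1 = g(3.800000) = 2.466200
t_2 = g(2.466200) = 3.001054
t_3 = g(3.001054) = 2.786577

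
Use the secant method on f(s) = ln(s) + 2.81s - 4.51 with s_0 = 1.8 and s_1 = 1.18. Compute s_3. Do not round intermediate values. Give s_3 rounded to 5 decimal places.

1.46843

f(s_0) = 1.135787, f(s_1) = -1.028686
s_2 = 1.180000 - (-1.028686)·(1.180000 - 1.800000)/(-1.028686 - (1.135787)) = 1.474661; f(s_2) = 0.022225
s_3 = 1.474661 - (0.022225)·(1.474661 - 1.180000)/(0.022225 - (-1.028686)) = 1.468429; f(s_3) = 0.000480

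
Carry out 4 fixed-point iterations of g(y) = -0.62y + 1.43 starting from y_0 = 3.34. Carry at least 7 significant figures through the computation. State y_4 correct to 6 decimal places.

1.245813

y_1 = g(3.340000) = -0.640800
y_2 = g(-0.640800) = 1.827296
y_3 = g(1.827296) = 0.297076
y_4 = g(0.297076) = 1.245813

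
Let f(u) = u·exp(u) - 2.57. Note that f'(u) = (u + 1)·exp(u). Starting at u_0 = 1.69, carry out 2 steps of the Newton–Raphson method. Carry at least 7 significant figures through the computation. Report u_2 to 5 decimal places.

1.01782

u_0 = 1.690000: f = 6.588922, f' = 14.578403 → u_1 = 1.690000 - (6.588922)/(14.578403) = 1.238035
u_1 = 1.238035: f = 1.699775, f' = 7.718606 → u_2 = 1.238035 - (1.699775)/(7.718606) = 1.017818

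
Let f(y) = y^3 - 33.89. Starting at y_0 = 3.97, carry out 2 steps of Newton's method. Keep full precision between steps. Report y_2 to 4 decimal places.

3.2409

Newton update: y ← y − f(y)/f'(y).
f'(y) = 3y^2
y_0 = 3.970000: f = 28.680773, f' = 47.282700 → y_1 = 3.970000 - (28.680773)/(47.282700) = 3.363419
y_1 = 3.363419: f = 4.158982, f' = 33.937768 → y_2 = 3.363419 - (4.158982)/(33.937768) = 3.240872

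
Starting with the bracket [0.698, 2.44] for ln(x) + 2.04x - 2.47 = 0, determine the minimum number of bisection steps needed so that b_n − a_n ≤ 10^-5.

Initial width b − a = 2.44 − 0.698 = 1.742000.
After n steps the width is (b−a)/2^n; need (b−a)/2^n ≤ 10^-5.
So n ≥ log₂(1.742000/10^-5) = log₂(174200.0000) ≈ 17.4104.
Hence n = 18.

18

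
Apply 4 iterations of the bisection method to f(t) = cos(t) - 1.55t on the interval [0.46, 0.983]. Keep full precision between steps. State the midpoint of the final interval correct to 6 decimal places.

f(0.460000) = 0.183052, f(0.983000) = -0.969121 (opposite signs)
step 1: m = 0.721500, f(m) = -0.367509 < 0 → root in [0.460000, 0.721500]
step 2: m = 0.590750, f(m) = -0.085139 < 0 → root in [0.460000, 0.590750]
step 3: m = 0.525375, f(m) = 0.050805 > 0 → root in [0.525375, 0.590750]
step 4: m = 0.558063, f(m) = -0.016714 < 0 → root in [0.525375, 0.558063]
Midpoint of [0.525375, 0.558063] = 0.541719

0.541719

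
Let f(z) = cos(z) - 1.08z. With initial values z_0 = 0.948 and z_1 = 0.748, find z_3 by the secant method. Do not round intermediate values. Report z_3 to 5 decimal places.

f(z_0) = -0.440531, f(z_1) = -0.074789
z_2 = 0.748000 - (-0.074789)·(0.748000 - 0.948000)/(-0.074789 - (-0.440531)) = 0.707103; f(z_2) = -0.003424
z_3 = 0.707103 - (-0.003424)·(0.707103 - 0.748000)/(-0.003424 - (-0.074789)) = 0.705141; f(z_3) = -0.000032

0.70514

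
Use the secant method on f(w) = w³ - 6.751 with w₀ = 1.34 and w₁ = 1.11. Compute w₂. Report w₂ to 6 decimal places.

f(w_0) = -4.344896, f(w_1) = -5.383369
w_2 = 1.110000 - (-5.383369)·(1.110000 - 1.340000)/(-5.383369 - (-4.344896)) = 2.302303; f(w_2) = 5.452591

2.302303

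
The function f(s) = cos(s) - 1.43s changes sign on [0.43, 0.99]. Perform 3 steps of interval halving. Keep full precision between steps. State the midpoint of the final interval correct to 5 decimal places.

0.60500

f(0.430000) = 0.294066, f(0.990000) = -0.867010 (opposite signs)
step 1: m = 0.710000, f(m) = -0.256938 < 0 → root in [0.430000, 0.710000]
step 2: m = 0.570000, f(m) = 0.026801 > 0 → root in [0.570000, 0.710000]
step 3: m = 0.640000, f(m) = -0.113104 < 0 → root in [0.570000, 0.640000]
Midpoint of [0.570000, 0.640000] = 0.605000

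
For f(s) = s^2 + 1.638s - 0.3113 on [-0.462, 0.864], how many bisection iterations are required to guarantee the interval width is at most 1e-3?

11

Initial width b − a = 0.864 − -0.462 = 1.326000.
After n steps the width is (b−a)/2^n; need (b−a)/2^n ≤ 1e-3.
So n ≥ log₂(1.326000/1e-3) = log₂(1326.0000) ≈ 10.3729.
Hence n = 11.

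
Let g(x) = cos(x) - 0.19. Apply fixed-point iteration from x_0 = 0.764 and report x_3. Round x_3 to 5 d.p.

0.59273

x_1 = g(0.764000) = 0.532075
x_2 = g(0.532075) = 0.671756
x_3 = g(0.671756) = 0.592730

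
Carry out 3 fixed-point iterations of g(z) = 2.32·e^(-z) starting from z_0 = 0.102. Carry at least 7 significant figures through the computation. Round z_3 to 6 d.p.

1.743775

z_1 = g(0.102000) = 2.095029
z_2 = g(2.095029) = 0.285515
z_3 = g(0.285515) = 1.743775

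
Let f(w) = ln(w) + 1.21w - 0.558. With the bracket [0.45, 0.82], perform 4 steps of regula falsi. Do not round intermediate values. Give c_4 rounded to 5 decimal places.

False-position update: c = (a·f(b) − b·f(a))/(f(b) − f(a)); replace the endpoint whose sign matches f(c).
f(0.450000) = -0.812008, f(0.820000) = 0.235749
step 1: c = 0.736749, f(c) = 0.027957 > 0 → new bracket [0.450000, 0.736749]
step 2: c = 0.727205, f(c) = 0.003370 > 0 → new bracket [0.450000, 0.727205]
step 3: c = 0.726059, f(c) = 0.000407 > 0 → new bracket [0.450000, 0.726059]
step 4: c = 0.725921, f(c) = 0.000049 > 0 → new bracket [0.450000, 0.725921]

0.72592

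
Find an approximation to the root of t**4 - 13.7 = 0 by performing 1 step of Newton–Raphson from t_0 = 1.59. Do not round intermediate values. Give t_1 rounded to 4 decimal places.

2.0446

f'(t) = 4t**3
t_0 = 1.590000: f = -7.308710, f' = 16.078716 → t_1 = 1.590000 - (-7.308710)/(16.078716) = 2.044558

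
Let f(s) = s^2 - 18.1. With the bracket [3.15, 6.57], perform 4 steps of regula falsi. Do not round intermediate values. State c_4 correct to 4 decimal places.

False-position update: c = (a·f(b) − b·f(a))/(f(b) − f(a)); replace the endpoint whose sign matches f(c).
f(3.150000) = -8.177500, f(6.570000) = 25.064900
step 1: c = 3.991307, f(c) = -2.169472 < 0 → new bracket [3.991307, 6.570000]
step 2: c = 4.196724, f(c) = -0.487511 < 0 → new bracket [4.196724, 6.570000]
step 3: c = 4.242003, f(c) = -0.105410 < 0 → new bracket [4.242003, 6.570000]
step 4: c = 4.251752, f(c) = -0.022601 < 0 → new bracket [4.251752, 6.570000]

4.2518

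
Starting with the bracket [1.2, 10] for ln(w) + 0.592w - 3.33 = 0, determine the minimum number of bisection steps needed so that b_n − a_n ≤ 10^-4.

Initial width b − a = 10 − 1.2 = 8.800000.
After n steps the width is (b−a)/2^n; need (b−a)/2^n ≤ 10^-4.
So n ≥ log₂(8.800000/10^-4) = log₂(88000.0000) ≈ 16.4252.
Hence n = 17.

17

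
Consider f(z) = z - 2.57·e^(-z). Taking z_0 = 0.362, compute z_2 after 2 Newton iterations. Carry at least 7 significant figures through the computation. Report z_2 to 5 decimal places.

f'(z) = 1 + 2.57·e^(-z)
z_0 = 0.362000: f = -1.427446, f' = 2.789446 → z_1 = 0.362000 - (-1.427446)/(2.789446) = 0.873731
z_1 = 0.873731: f = -0.198965, f' = 2.072696 → z_2 = 0.873731 - (-0.198965)/(2.072696) = 0.969724

0.96972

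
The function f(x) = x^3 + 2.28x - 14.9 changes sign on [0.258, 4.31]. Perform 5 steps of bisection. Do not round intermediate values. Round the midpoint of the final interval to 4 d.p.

f(0.258000) = -14.294586, f(4.310000) = 74.989791 (opposite signs)
step 1: m = 2.284000, f(m) = 2.222362 > 0 → root in [0.258000, 2.284000]
step 2: m = 1.271000, f(m) = -9.948894 < 0 → root in [1.271000, 2.284000]
step 3: m = 1.777500, f(m) = -5.231278 < 0 → root in [1.777500, 2.284000]
step 4: m = 2.030750, f(m) = -1.895188 < 0 → root in [2.030750, 2.284000]
step 5: m = 2.157375, f(m) = 0.059814 > 0 → root in [2.030750, 2.157375]
Midpoint of [2.030750, 2.157375] = 2.094062

2.0941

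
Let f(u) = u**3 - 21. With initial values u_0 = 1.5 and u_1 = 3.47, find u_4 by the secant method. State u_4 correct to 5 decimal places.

2.77088

f(u_0) = -17.625000, f(u_1) = 20.781923
u_2 = 3.470000 - (20.781923)·(3.470000 - 1.500000)/(20.781923 - (-17.625000)) = 2.404036; f(u_2) = -7.106137
u_3 = 2.404036 - (-7.106137)·(2.404036 - 3.470000)/(-7.106137 - (20.781923)) = 2.675654; f(u_3) = -1.844667
u_4 = 2.675654 - (-1.844667)·(2.675654 - 2.404036)/(-1.844667 - (-7.106137)) = 2.770883; f(u_4) = 0.274255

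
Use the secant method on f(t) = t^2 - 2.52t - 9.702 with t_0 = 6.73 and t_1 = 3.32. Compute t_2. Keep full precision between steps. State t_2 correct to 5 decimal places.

4.25572

f(t_0) = 18.631300, f(t_1) = -7.046000
t_2 = 3.320000 - (-7.046000)·(3.320000 - 6.730000)/(-7.046000 - (18.631300)) = 4.255724; f(t_2) = -2.315239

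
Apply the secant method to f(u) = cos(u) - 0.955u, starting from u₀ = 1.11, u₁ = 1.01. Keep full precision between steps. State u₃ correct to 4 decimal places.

f(u_0) = -0.615388, f(u_1) = -0.432689
u_2 = 1.010000 - (-0.432689)·(1.010000 - 1.110000)/(-0.432689 - (-0.615388)) = 0.773168; f(u_2) = -0.022675
u_3 = 0.773168 - (-0.022675)·(0.773168 - 1.010000)/(-0.022675 - (-0.432689)) = 0.760071; f(u_3) = -0.001081

0.7601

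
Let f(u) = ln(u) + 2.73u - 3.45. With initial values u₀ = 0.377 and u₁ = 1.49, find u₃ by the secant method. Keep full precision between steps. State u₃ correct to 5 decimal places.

Secant update: u_(k+1) = u_k − f(u_k)·(u_k − u_(k-1))/(f(u_k) − f(u_(k-1))).
f(u_0) = -3.396300, f(u_1) = 1.016476
u_2 = 1.490000 - (1.016476)·(1.490000 - 0.377000)/(1.016476 - (-3.396300)) = 1.233622; f(u_2) = 0.127743
u_3 = 1.233622 - (0.127743)·(1.233622 - 1.490000)/(0.127743 - (1.016476)) = 1.196771; f(u_3) = -0.003187

1.19677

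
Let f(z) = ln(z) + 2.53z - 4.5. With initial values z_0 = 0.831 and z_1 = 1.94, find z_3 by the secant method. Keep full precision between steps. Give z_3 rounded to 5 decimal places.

1.59390

f(z_0) = -2.582695, f(z_1) = 1.070888
z_2 = 1.940000 - (1.070888)·(1.940000 - 0.831000)/(1.070888 - (-2.582695)) = 1.614945; f(z_2) = 0.065112
z_3 = 1.614945 - (0.065112)·(1.614945 - 1.940000)/(0.065112 - (1.070888)) = 1.593902; f(z_3) = -0.001244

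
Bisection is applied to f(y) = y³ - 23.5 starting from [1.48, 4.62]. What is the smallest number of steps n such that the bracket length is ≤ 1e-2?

Initial width b − a = 4.62 − 1.48 = 3.140000.
After n steps the width is (b−a)/2^n; need (b−a)/2^n ≤ 1e-2.
So n ≥ log₂(3.140000/1e-2) = log₂(314.0000) ≈ 8.2946.
Hence n = 9.

9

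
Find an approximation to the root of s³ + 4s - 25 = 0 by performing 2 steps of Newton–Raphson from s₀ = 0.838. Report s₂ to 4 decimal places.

3.0872

f'(s) = 3s² + 4
s_0 = 0.838000: f = -21.059520, f' = 6.106732 → s_1 = 0.838000 - (-21.059520)/(6.106732) = 4.286574
s_1 = 4.286574: f = 70.910901, f' = 59.124160 → s_2 = 4.286574 - (70.910901)/(59.124160) = 3.087219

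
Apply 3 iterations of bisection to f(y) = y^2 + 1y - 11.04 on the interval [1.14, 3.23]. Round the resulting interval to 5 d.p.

[2.70750, 2.96875]

f(1.140000) = -8.600400, f(3.230000) = 2.622900 (opposite signs)
step 1: m = 2.185000, f(m) = -4.080775 < 0 → root in [2.185000, 3.230000]
step 2: m = 2.707500, f(m) = -1.001944 < 0 → root in [2.707500, 3.230000]
step 3: m = 2.968750, f(m) = 0.742227 > 0 → root in [2.707500, 2.968750]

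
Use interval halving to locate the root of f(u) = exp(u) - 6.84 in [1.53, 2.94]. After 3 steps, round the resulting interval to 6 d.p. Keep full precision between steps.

f(1.530000) = -2.221823, f(2.940000) = 12.075846 (opposite signs)
step 1: m = 2.235000, f(m) = 2.506482 > 0 → root in [1.530000, 2.235000]
step 2: m = 1.882500, f(m) = -0.270091 < 0 → root in [1.882500, 2.235000]
step 3: m = 2.058750, f(m) = 0.996168 > 0 → root in [1.882500, 2.058750]

[1.882500, 2.058750]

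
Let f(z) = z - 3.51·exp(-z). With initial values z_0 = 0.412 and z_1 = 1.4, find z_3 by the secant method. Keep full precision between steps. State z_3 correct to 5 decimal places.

1.12816

Secant update: z_(k+1) = z_k − f(z_k)·(z_k − z_(k-1))/(f(z_k) − f(z_(k-1))).
f(z_0) = -1.912758, f(z_1) = 0.534445
z_2 = 1.400000 - (0.534445)·(1.400000 - 0.412000)/(0.534445 - (-1.912758)) = 1.184231; f(z_2) = 0.110236
z_3 = 1.184231 - (0.110236)·(1.184231 - 1.400000)/(0.110236 - (0.534445)) = 1.128161; f(z_3) = -0.007774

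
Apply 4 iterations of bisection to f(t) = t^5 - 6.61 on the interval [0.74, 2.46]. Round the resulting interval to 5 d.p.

f(0.740000) = -6.388099, f(2.460000) = 83.479782 (opposite signs)
step 1: m = 1.600000, f(m) = 3.875760 > 0 → root in [0.740000, 1.600000]
step 2: m = 1.170000, f(m) = -4.417552 < 0 → root in [1.170000, 1.600000]
step 3: m = 1.385000, f(m) = -1.513772 < 0 → root in [1.385000, 1.600000]
step 4: m = 1.492500, f(m) = 0.795795 > 0 → root in [1.385000, 1.492500]

[1.38500, 1.49250]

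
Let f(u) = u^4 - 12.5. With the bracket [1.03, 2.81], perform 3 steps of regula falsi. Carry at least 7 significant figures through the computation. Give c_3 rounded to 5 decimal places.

1.71962

f(1.030000) = -11.374491, f(2.810000) = 49.848395
step 1: c = 1.360703, f(c) = -9.071901 < 0 → new bracket [1.360703, 2.810000]
step 2: c = 1.583850, f(c) = -6.207024 < 0 → new bracket [1.583850, 2.810000]
step 3: c = 1.719622, f(c) = -3.755568 < 0 → new bracket [1.719622, 2.810000]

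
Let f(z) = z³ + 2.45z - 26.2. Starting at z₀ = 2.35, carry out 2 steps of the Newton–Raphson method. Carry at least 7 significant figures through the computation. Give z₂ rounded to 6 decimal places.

Newton update: z ← z − f(z)/f'(z).
f'(z) = 3z² + 2.45
z_0 = 2.350000: f = -7.464625, f' = 19.017500 → z_1 = 2.350000 - (-7.464625)/(19.017500) = 2.742513
z_1 = 2.742513: f = 1.146644, f' = 25.014140 → z_2 = 2.742513 - (1.146644)/(25.014140) = 2.696674

2.696674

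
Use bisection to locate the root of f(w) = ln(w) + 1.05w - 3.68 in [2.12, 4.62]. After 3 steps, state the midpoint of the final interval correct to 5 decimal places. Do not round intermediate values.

2.58875

f(2.120000) = -0.702584, f(4.620000) = 2.701395 (opposite signs)
step 1: m = 3.370000, f(m) = 1.073413 > 0 → root in [2.120000, 3.370000]
step 2: m = 2.745000, f(m) = 0.212031 > 0 → root in [2.120000, 2.745000]
step 3: m = 2.432500, f(m) = -0.236955 < 0 → root in [2.432500, 2.745000]
Midpoint of [2.432500, 2.745000] = 2.588750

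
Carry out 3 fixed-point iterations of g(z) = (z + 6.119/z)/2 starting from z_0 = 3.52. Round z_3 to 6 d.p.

z_1 = g(3.520000) = 2.629176
z_2 = g(2.629176) = 2.478261
z_3 = g(2.478261) = 2.473666

2.473666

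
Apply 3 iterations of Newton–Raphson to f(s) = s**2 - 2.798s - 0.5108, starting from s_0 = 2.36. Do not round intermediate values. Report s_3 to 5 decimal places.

2.97002

f'(s) = 2s - 2.798
s_0 = 2.360000: f = -1.544480, f' = 1.922000 → s_1 = 2.360000 - (-1.544480)/(1.922000) = 3.163580
s_1 = 3.163580: f = 0.645740, f' = 3.529159 → s_2 = 3.163580 - (0.645740)/(3.529159) = 2.980607
s_2 = 2.980607: f = 0.033479, f' = 3.163214 → s_3 = 2.980607 - (0.033479)/(3.163214) = 2.970023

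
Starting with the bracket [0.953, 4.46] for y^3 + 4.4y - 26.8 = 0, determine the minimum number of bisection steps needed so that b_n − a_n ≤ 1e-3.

12

Initial width b − a = 4.46 − 0.953 = 3.507000.
After n steps the width is (b−a)/2^n; need (b−a)/2^n ≤ 1e-3.
So n ≥ log₂(3.507000/1e-3) = log₂(3507.0000) ≈ 11.7760.
Hence n = 12.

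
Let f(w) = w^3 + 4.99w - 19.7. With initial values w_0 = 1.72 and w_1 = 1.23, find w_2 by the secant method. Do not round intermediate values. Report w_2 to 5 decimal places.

2.24076

Secant update: w_(k+1) = w_k − f(w_k)·(w_k − w_(k-1))/(f(w_k) − f(w_(k-1))).
f(w_0) = -6.028752, f(w_1) = -11.701433
w_2 = 1.230000 - (-11.701433)·(1.230000 - 1.720000)/(-11.701433 - (-6.028752)) = 2.240757; f(w_2) = 2.732201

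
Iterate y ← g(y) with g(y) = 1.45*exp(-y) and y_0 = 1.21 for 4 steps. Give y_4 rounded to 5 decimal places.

y_1 = g(1.210000) = 0.432386
y_2 = g(0.432386) = 0.940990
y_3 = g(0.940990) = 0.565850
y_4 = g(0.565850) = 0.823422

0.82342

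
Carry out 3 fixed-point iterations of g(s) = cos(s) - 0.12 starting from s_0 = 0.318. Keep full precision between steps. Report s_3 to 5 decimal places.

s_1 = g(0.318000) = 0.829863
s_2 = g(0.829863) = 0.554977
s_3 = g(0.554977) = 0.729913

0.72991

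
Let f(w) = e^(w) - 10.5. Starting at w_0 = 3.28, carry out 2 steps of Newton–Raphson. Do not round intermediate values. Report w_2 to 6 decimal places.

f'(w) = e^(w)
w_0 = 3.280000: f = 16.075773, f' = 26.575773 → w_1 = 3.280000 - (16.075773)/(26.575773) = 2.675097
w_1 = 2.675097: f = 4.013753, f' = 14.513753 → w_2 = 2.675097 - (4.013753)/(14.513753) = 2.398548

2.398548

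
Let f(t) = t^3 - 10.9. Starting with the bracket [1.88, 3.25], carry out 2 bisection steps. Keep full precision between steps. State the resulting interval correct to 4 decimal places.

[1.8800, 2.2225]

f(1.880000) = -4.255328, f(3.250000) = 23.428125 (opposite signs)
step 1: m = 2.565000, f(m) = 5.975712 > 0 → root in [1.880000, 2.565000]
step 2: m = 2.222500, f(m) = 0.078053 > 0 → root in [1.880000, 2.222500]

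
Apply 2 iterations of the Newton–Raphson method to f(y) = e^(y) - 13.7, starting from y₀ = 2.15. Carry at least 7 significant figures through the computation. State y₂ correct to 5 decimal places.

f'(y) = e^(y)
y_0 = 2.150000: f = -5.115142, f' = 8.584858 → y_1 = 2.150000 - (-5.115142)/(8.584858) = 2.745833
y_1 = 2.745833: f = 1.877584, f' = 15.577584 → y_2 = 2.745833 - (1.877584)/(15.577584) = 2.625302

2.62530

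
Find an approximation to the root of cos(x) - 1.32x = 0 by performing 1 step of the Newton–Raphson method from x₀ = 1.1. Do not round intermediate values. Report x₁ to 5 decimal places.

0.64848

f'(x) = -sin(x) - 1.32
x_0 = 1.100000: f = -0.998404, f' = -2.211207 → x_1 = 1.100000 - (-0.998404)/(-2.211207) = 0.648480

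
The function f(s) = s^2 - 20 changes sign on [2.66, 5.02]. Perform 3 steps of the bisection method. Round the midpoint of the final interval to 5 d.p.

4.57750

f(2.660000) = -12.924400, f(5.020000) = 5.200400 (opposite signs)
step 1: m = 3.840000, f(m) = -5.254400 < 0 → root in [3.840000, 5.020000]
step 2: m = 4.430000, f(m) = -0.375100 < 0 → root in [4.430000, 5.020000]
step 3: m = 4.725000, f(m) = 2.325625 > 0 → root in [4.430000, 4.725000]
Midpoint of [4.430000, 4.725000] = 4.577500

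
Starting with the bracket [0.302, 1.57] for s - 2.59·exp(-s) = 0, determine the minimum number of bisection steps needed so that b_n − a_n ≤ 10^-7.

24

Initial width b − a = 1.57 − 0.302 = 1.268000.
After n steps the width is (b−a)/2^n; need (b−a)/2^n ≤ 10^-7.
So n ≥ log₂(1.268000/10^-7) = log₂(12680000.0000) ≈ 23.5961.
Hence n = 24.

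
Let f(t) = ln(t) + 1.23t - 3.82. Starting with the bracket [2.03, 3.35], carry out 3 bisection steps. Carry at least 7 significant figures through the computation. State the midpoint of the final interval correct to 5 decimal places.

2.44250

f(2.030000) = -0.615064, f(3.350000) = 1.509460 (opposite signs)
step 1: m = 2.690000, f(m) = 0.478241 > 0 → root in [2.030000, 2.690000]
step 2: m = 2.360000, f(m) = -0.058538 < 0 → root in [2.360000, 2.690000]
step 3: m = 2.525000, f(m) = 0.211991 > 0 → root in [2.360000, 2.525000]
Midpoint of [2.360000, 2.525000] = 2.442500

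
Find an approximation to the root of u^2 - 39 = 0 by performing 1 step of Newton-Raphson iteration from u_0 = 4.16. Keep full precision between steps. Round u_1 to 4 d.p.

6.7675

f'(u) = 2u
u_0 = 4.160000: f = -21.694400, f' = 8.320000 → u_1 = 4.160000 - (-21.694400)/(8.320000) = 6.767500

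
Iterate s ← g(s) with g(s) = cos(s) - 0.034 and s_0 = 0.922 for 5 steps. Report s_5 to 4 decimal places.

0.6924

s_1 = g(0.922000) = 0.570228
s_2 = g(0.570228) = 0.807778
s_3 = g(0.807778) = 0.657106
s_4 = g(0.657106) = 0.757763
s_5 = g(0.757763) = 0.692375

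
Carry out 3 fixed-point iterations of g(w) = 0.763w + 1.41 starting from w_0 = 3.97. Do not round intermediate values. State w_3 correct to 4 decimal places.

5.0701

w_1 = g(3.970000) = 4.439110
w_2 = g(4.439110) = 4.797041
w_3 = g(4.797041) = 5.070142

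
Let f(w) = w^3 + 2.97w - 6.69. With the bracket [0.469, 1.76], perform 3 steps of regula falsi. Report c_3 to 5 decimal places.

f(0.469000) = -5.193908, f(1.760000) = 3.988976
step 1: c = 1.199199, f(c) = -1.403835 < 0 → new bracket [1.199199, 1.760000]
step 2: c = 1.345185, f(c) = -0.260660 < 0 → new bracket [1.345185, 1.760000]
step 3: c = 1.370628, f(c) = -0.044342 < 0 → new bracket [1.370628, 1.760000]

1.37063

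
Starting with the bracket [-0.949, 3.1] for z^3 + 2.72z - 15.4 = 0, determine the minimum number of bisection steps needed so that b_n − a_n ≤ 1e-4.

Initial width b − a = 3.1 − -0.949 = 4.049000.
After n steps the width is (b−a)/2^n; need (b−a)/2^n ≤ 1e-4.
So n ≥ log₂(4.049000/1e-4) = log₂(40490.0000) ≈ 15.3053.
Hence n = 16.

16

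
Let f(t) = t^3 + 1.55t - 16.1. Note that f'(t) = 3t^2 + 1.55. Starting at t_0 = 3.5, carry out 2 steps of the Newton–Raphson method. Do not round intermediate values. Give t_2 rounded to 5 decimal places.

2.35936

t_0 = 3.500000: f = 32.200000, f' = 38.300000 → t_1 = 3.500000 - (32.200000)/(38.300000) = 2.659269
t_1 = 2.659269: f = 6.827449, f' = 22.765134 → t_2 = 2.659269 - (6.827449)/(22.765134) = 2.359361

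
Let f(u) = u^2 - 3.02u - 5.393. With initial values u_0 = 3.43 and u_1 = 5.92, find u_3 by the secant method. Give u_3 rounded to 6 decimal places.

f(u_0) = -3.986700, f(u_1) = 11.775000
u_2 = 5.920000 - (11.775000)·(5.920000 - 3.430000)/(11.775000 - (-3.986700)) = 4.059810; f(u_2) = -1.171567
u_3 = 4.059810 - (-1.171567)·(4.059810 - 5.920000)/(-1.171567 - (11.775000)) = 4.228144; f(u_3) = -0.284796

4.228144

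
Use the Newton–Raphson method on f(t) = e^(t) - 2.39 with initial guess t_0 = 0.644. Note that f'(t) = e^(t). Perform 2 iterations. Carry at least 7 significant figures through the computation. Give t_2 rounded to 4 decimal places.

t_0 = 0.644000: f = -0.485918, f' = 1.904082 → t_1 = 0.644000 - (-0.485918)/(1.904082) = 0.899198
t_1 = 0.899198: f = 0.067631, f' = 2.457631 → t_2 = 0.899198 - (0.067631)/(2.457631) = 0.871679

0.8717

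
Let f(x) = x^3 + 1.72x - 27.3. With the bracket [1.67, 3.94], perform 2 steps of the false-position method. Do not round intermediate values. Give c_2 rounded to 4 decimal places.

2.6923

False-position update: c = (a·f(b) − b·f(a))/(f(b) − f(a)); replace the endpoint whose sign matches f(c).
f(1.670000) = -19.770137, f(3.940000) = 40.639784
step 1: c = 2.412895, f(c) = -9.101801 < 0 → new bracket [2.412895, 3.940000]
step 2: c = 2.692327, f(c) = -3.153528 < 0 → new bracket [2.692327, 3.940000]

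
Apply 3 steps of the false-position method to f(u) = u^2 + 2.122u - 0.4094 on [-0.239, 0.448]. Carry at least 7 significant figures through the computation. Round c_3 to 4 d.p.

0.1775

False-position update: c = (a·f(b) − b·f(a))/(f(b) − f(a)); replace the endpoint whose sign matches f(c).
f(-0.239000) = -0.859437, f(0.448000) = 0.741960
step 1: c = 0.129699, f(c) = -0.117357 < 0 → new bracket [0.129699, 0.448000]
step 2: c = 0.173169, f(c) = -0.011947 < 0 → new bracket [0.173169, 0.448000]
step 3: c = 0.177525, f(c) = -0.001178 < 0 → new bracket [0.177525, 0.448000]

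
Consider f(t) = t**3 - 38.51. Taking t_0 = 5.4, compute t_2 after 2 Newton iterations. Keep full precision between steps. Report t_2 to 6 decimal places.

3.479876

f'(t) = 3t**2
t_0 = 5.400000: f = 118.954000, f' = 87.480000 → t_1 = 5.400000 - (118.954000)/(87.480000) = 4.040215
t_1 = 4.040215: f = 27.439787, f' = 48.970009 → t_2 = 4.040215 - (27.439787)/(48.970009) = 3.479876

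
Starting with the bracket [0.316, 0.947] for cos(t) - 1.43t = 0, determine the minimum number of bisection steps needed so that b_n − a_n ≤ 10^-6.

20

Initial width b − a = 0.947 − 0.316 = 0.631000.
After n steps the width is (b−a)/2^n; need (b−a)/2^n ≤ 10^-6.
So n ≥ log₂(0.631000/10^-6) = log₂(631000.0000) ≈ 19.2673.
Hence n = 20.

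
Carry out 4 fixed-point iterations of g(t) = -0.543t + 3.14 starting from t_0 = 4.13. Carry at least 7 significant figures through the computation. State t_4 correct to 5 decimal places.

t_1 = g(4.130000) = 0.897410
t_2 = g(0.897410) = 2.652706
t_3 = g(2.652706) = 1.699580
t_4 = g(1.699580) = 2.217128

2.21713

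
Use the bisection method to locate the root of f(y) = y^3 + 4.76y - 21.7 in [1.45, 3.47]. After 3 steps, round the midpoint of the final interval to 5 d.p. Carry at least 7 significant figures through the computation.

2.33375

f(1.450000) = -11.749375, f(3.470000) = 36.599123 (opposite signs)
step 1: m = 2.460000, f(m) = 4.896536 > 0 → root in [1.450000, 2.460000]
step 2: m = 1.955000, f(m) = -4.922141 < 0 → root in [1.955000, 2.460000]
step 3: m = 2.207500, f(m) = -0.435028 < 0 → root in [2.207500, 2.460000]
Midpoint of [2.207500, 2.460000] = 2.333750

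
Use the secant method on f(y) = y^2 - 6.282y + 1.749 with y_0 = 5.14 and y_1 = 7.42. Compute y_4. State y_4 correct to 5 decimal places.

Secant update: y_(k+1) = y_k − f(y_k)·(y_k − y_(k-1))/(f(y_k) − f(y_(k-1))).
f(y_0) = -4.120880, f(y_1) = 10.192960
y_2 = 7.420000 - (10.192960)·(7.420000 - 5.140000)/(10.192960 - (-4.120880)) = 5.796400; f(y_2) = -1.065731
y_3 = 5.796400 - (-1.065731)·(5.796400 - 7.420000)/(-1.065731 - (10.192960)) = 5.950088; f(y_3) = -0.225907
y_4 = 5.950088 - (-0.225907)·(5.950088 - 5.796400)/(-0.225907 - (-1.065731)) = 5.991429; f(y_4) = 0.008063

5.99143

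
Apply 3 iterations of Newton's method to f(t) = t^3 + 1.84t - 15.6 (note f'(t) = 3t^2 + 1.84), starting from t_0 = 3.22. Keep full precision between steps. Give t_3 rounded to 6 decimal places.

t_0 = 3.220000: f = 23.711048, f' = 32.945200 → t_1 = 3.220000 - (23.711048)/(32.945200) = 2.500288
t_1 = 2.500288: f = 4.630935, f' = 20.594324 → t_2 = 2.500288 - (4.630935)/(20.594324) = 2.275424
t_2 = 2.275424: f = 0.367904, f' = 17.372657 → t_3 = 2.275424 - (0.367904)/(17.372657) = 2.254246

2.254246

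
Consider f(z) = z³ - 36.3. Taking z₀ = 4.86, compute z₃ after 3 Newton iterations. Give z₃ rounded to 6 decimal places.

3.311810

Newton update: z ← z − f(z)/f'(z).
f'(z) = 3z²
z_0 = 4.860000: f = 78.491256, f' = 70.858800 → z_1 = 4.860000 - (78.491256)/(70.858800) = 3.752286
z_1 = 3.752286: f = 16.530892, f' = 42.238960 → z_2 = 3.752286 - (16.530892)/(42.238960) = 3.360920
z_2 = 3.360920: f = 1.664239, f' = 33.887358 → z_3 = 3.360920 - (1.664239)/(33.887358) = 3.311810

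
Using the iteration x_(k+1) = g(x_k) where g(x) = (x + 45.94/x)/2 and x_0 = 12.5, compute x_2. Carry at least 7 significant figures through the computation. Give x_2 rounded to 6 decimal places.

6.883950

x_1 = g(12.500000) = 8.087600
x_2 = g(8.087600) = 6.883950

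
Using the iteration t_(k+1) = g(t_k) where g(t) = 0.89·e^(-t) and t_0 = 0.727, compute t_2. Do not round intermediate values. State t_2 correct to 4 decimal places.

0.5788

t_1 = g(0.727000) = 0.430188
t_2 = g(0.430188) = 0.578844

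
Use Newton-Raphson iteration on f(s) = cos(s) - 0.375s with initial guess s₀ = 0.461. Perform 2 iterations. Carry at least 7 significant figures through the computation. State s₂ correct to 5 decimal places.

f'(s) = -sin(s) - 0.375
s_0 = 0.461000: f = 0.722733, f' = -0.819844 → s_1 = 0.461000 - (0.722733)/(-0.819844) = 1.342550
s_1 = 1.342550: f = -0.277186, f' = -1.349065 → s_2 = 1.342550 - (-0.277186)/(-1.349065) = 1.137084

1.13708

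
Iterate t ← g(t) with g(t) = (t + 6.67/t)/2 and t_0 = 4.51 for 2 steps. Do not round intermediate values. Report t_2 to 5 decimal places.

t_1 = g(4.510000) = 2.994468
t_2 = g(2.994468) = 2.610954

2.61095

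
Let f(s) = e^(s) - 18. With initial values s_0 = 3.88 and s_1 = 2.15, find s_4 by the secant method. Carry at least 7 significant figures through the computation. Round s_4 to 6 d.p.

2.865295

f(s_0) = 30.424215, f(s_1) = -9.415142
s_2 = 2.150000 - (-9.415142)·(2.150000 - 3.880000)/(-9.415142 - (30.424215)) = 2.558847; f(s_2) = -5.079091
s_3 = 2.558847 - (-5.079091)·(2.558847 - 2.150000)/(-5.079091 - (-9.415142)) = 3.037755; f(s_3) = 2.858366
s_4 = 3.037755 - (2.858366)·(3.037755 - 2.558847)/(2.858366 - (-5.079091)) = 2.865295; f(s_4) = -0.445770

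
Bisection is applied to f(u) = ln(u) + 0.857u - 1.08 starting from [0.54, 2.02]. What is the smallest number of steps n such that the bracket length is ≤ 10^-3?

11

Initial width b − a = 2.02 − 0.54 = 1.480000.
After n steps the width is (b−a)/2^n; need (b−a)/2^n ≤ 10^-3.
So n ≥ log₂(1.480000/10^-3) = log₂(1480.0000) ≈ 10.5314.
Hence n = 11.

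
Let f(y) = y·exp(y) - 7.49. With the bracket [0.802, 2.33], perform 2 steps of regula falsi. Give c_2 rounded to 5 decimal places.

f(0.802000) = -5.701543, f(2.330000) = 16.457604
step 1: c = 1.195154, f(c) = -3.541132 < 0 → new bracket [1.195154, 2.330000]
step 2: c = 1.396099, f(c) = -1.850585 < 0 → new bracket [1.396099, 2.330000]

1.39610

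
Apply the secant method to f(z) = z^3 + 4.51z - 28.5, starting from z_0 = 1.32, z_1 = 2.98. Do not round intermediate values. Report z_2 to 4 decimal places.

f(z_0) = -20.246832, f(z_1) = 11.403392
z_2 = 2.980000 - (11.403392)·(2.980000 - 1.320000)/(11.403392 - (-20.246832)) = 2.381912; f(z_2) = -4.243796

2.3819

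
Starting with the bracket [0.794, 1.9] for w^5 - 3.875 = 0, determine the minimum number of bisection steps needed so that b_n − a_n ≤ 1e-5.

17

Initial width b − a = 1.9 − 0.794 = 1.106000.
After n steps the width is (b−a)/2^n; need (b−a)/2^n ≤ 1e-5.
So n ≥ log₂(1.106000/1e-5) = log₂(110600.0000) ≈ 16.7550.
Hence n = 17.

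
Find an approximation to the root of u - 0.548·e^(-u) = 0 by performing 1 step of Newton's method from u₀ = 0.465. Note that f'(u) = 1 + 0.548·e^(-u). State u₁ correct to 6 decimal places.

0.375147

u_0 = 0.465000: f = 0.120782, f' = 1.344218 → u_1 = 0.465000 - (0.120782)/(1.344218) = 0.375147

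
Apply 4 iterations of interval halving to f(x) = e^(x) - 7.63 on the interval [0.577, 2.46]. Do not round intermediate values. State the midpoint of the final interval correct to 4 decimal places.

2.0481

f(0.577000) = -5.849312, f(2.460000) = 4.074812 (opposite signs)
step 1: m = 1.518500, f(m) = -3.064628 < 0 → root in [1.518500, 2.460000]
step 2: m = 1.989250, f(m) = -0.319951 < 0 → root in [1.989250, 2.460000]
step 3: m = 2.224625, f(m) = 1.620013 > 0 → root in [1.989250, 2.224625]
step 4: m = 2.106937, f(m) = 0.593020 > 0 → root in [1.989250, 2.106937]
Midpoint of [1.989250, 2.106937] = 2.048094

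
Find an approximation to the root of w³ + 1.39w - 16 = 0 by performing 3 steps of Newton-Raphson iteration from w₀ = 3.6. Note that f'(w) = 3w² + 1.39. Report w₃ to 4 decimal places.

Newton update: w ← w − f(w)/f'(w).
w_0 = 3.600000: f = 35.660000, f' = 40.270000 → w_1 = 3.600000 - (35.660000)/(40.270000) = 2.714477
w_1 = 2.714477: f = 7.774442, f' = 23.495161 → w_2 = 2.714477 - (7.774442)/(23.495161) = 2.383582
w_2 = 2.383582: f = 0.855409, f' = 18.434387 → w_3 = 2.383582 - (0.855409)/(18.434387) = 2.337179

2.3372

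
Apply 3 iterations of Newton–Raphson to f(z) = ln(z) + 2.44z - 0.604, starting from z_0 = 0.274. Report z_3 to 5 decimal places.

f'(z) = 1/z + 2.44
z_0 = 0.274000: f = -1.230067, f' = 6.089635 → z_1 = 0.274000 - (-1.230067)/(6.089635) = 0.475994
z_1 = 0.475994: f = -0.184927, f' = 4.540869 → z_2 = 0.475994 - (-0.184927)/(4.540869) = 0.516719
z_2 = 0.516719: f = -0.003464, f' = 4.375290 → z_3 = 0.516719 - (-0.003464)/(4.375290) = 0.517510

0.51751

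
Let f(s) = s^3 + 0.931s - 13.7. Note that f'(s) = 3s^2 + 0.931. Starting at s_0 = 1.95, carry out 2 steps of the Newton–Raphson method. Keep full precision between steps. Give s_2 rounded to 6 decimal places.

s_0 = 1.950000: f = -4.469675, f' = 12.338500 → s_1 = 1.950000 - (-4.469675)/(12.338500) = 2.312254
s_1 = 2.312254: f = 0.815223, f' = 16.970560 → s_2 = 2.312254 - (0.815223)/(16.970560) = 2.264217

2.264217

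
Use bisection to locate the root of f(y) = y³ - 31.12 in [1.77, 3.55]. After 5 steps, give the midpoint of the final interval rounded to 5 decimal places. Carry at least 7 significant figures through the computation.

f(1.770000) = -25.574767, f(3.550000) = 13.618875 (opposite signs)
step 1: m = 2.660000, f(m) = -12.298904 < 0 → root in [2.660000, 3.550000]
step 2: m = 3.105000, f(m) = -1.184617 < 0 → root in [3.105000, 3.550000]
step 3: m = 3.327500, f(m) = 5.722933 > 0 → root in [3.105000, 3.327500]
step 4: m = 3.216250, f(m) = 2.149739 > 0 → root in [3.105000, 3.216250]
step 5: m = 3.160625, f(m) = 0.453223 > 0 → root in [3.105000, 3.160625]
Midpoint of [3.105000, 3.160625] = 3.132812

3.13281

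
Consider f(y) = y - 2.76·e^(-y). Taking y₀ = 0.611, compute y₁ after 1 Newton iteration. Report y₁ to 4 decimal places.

0.9661

f'(y) = 1 + 2.76·e^(-y)
y_0 = 0.611000: f = -0.887149, f' = 2.498149 → y_1 = 0.611000 - (-0.887149)/(2.498149) = 0.966123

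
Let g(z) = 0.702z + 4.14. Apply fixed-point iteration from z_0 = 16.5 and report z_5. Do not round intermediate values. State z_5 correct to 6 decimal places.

z_1 = g(16.500000) = 15.723000
z_2 = g(15.723000) = 15.177546
z_3 = g(15.177546) = 14.794637
z_4 = g(14.794637) = 14.525835
z_5 = g(14.525835) = 14.337136

14.337136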